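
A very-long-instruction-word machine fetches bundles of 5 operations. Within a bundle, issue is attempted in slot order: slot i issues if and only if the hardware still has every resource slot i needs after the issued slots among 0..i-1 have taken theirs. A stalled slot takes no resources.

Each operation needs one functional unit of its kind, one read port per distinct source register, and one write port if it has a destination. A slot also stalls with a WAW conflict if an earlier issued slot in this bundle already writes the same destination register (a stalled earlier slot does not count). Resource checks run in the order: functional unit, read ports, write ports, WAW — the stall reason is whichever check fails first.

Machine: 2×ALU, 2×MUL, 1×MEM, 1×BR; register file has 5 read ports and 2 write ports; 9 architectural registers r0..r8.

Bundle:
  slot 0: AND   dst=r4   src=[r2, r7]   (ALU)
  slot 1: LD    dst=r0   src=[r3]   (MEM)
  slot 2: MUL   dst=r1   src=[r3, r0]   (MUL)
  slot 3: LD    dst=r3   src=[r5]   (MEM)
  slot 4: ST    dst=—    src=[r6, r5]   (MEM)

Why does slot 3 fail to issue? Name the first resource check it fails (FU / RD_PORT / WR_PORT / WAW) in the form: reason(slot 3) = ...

slot 0 (ALU): ISSUE — free A1,Mu2,Ld1,B1 rp3 wp1
slot 1 (MEM): ISSUE — free A1,Mu2,Ld0,B1 rp2 wp0
slot 2 (MUL): stall WR_PORT — free A1,Mu2,Ld0,B1 rp2 wp0
slot 3 (MEM): stall FU — free A1,Mu2,Ld0,B1 rp2 wp0
slot 4 (MEM): stall FU — free A1,Mu2,Ld0,B1 rp2 wp0

reason(slot 3) = FU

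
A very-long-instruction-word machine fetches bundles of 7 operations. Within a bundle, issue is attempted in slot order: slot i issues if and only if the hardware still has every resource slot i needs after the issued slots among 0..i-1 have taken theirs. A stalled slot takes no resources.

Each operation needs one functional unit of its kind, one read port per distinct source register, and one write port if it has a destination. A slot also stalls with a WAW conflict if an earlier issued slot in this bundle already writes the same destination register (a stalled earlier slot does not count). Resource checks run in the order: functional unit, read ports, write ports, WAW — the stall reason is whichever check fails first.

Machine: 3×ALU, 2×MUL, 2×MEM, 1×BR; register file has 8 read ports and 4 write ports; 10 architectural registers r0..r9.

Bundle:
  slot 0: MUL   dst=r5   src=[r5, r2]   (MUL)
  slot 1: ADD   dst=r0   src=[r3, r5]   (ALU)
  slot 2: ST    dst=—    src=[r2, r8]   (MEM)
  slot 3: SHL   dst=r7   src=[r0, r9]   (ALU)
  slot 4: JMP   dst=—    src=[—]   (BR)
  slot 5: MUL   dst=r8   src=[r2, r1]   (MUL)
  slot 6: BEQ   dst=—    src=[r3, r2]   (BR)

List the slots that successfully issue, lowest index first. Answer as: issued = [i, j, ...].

issued = [0, 1, 2, 3, 4]

#0 MUL src=r5,r2 dispatched  <A:3 Mu:1 Ld:2 B:1 rd:6 wr:3>
#1 ALU src=r3,r5 dispatched  <A:2 Mu:1 Ld:2 B:1 rd:4 wr:2>
#2 MEM src=r2,r8 dispatched  <A:2 Mu:1 Ld:1 B:1 rd:2 wr:2>
#3 ALU src=r0,r9 dispatched  <A:1 Mu:1 Ld:1 B:1 rd:0 wr:1>
#4 BR src=- dispatched  <A:1 Mu:1 Ld:1 B:0 rd:0 wr:1>
#5 MUL src=r2,r1 held:RD_PORT  <A:1 Mu:1 Ld:1 B:0 rd:0 wr:1>
#6 BR src=r3,r2 held:FU  <A:1 Mu:1 Ld:1 B:0 rd:0 wr:1>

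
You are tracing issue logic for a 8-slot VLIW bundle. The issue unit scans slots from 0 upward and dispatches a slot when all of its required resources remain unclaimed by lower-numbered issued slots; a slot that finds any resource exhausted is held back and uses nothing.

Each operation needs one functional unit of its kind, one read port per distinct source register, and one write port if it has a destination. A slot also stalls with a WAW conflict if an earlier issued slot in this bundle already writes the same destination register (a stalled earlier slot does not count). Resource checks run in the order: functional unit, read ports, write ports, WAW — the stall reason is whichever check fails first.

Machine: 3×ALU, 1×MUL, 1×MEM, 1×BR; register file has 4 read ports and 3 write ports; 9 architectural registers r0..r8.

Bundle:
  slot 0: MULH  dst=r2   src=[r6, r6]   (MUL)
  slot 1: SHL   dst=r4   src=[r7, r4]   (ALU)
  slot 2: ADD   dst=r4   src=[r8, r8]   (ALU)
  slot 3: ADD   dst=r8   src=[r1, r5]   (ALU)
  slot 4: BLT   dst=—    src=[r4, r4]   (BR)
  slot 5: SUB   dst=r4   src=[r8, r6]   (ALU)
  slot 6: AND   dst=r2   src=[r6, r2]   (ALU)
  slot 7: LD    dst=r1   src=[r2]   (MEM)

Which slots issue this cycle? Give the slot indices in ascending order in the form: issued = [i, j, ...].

(0) want 1×MUL +1rd +1wr — yes → AL3|MU0|ME1|BR1|rd3|wr2
(1) want 1×ALU +2rd +1wr — yes → AL2|MU0|ME1|BR1|rd1|wr1
(2) want 1×ALU +1rd +1wr — WAW → AL2|MU0|ME1|BR1|rd1|wr1
(3) want 1×ALU +2rd +1wr — RD_PORT → AL2|MU0|ME1|BR1|rd1|wr1
(4) want 1×BR +1rd +0wr — yes → AL2|MU0|ME1|BR0|rd0|wr1
(5) want 1×ALU +2rd +1wr — RD_PORT → AL2|MU0|ME1|BR0|rd0|wr1
(6) want 1×ALU +2rd +1wr — RD_PORT → AL2|MU0|ME1|BR0|rd0|wr1
(7) want 1×MEM +1rd +1wr — RD_PORT → AL2|MU0|ME1|BR0|rd0|wr1

issued = [0, 1, 4]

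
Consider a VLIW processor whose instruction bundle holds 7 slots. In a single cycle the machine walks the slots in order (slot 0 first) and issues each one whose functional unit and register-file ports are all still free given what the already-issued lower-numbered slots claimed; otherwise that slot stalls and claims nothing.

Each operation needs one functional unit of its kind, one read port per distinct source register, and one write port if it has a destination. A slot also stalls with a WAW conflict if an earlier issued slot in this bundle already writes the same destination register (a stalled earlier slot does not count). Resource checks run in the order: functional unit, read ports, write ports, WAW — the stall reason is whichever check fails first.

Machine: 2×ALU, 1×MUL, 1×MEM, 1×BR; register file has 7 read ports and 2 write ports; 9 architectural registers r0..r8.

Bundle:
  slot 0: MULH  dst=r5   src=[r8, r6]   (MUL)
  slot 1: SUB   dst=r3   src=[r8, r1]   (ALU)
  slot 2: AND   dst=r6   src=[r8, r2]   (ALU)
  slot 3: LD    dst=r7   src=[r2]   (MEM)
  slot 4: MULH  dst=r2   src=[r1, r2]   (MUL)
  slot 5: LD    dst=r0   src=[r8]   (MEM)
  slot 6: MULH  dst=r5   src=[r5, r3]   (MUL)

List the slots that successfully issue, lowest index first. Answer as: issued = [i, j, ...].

issued = [0, 1]

[0] MUL needs rd=2 wr=1: ok; after: ALU=2 MUL=0 MEM=1 BR=1, R=5, W=1
[1] ALU needs rd=2 wr=1: ok; after: ALU=1 MUL=0 MEM=1 BR=1, R=3, W=0
[2] ALU needs rd=2 wr=1: WR_PORT; after: ALU=1 MUL=0 MEM=1 BR=1, R=3, W=0
[3] MEM needs rd=1 wr=1: WR_PORT; after: ALU=1 MUL=0 MEM=1 BR=1, R=3, W=0
[4] MUL needs rd=2 wr=1: FU; after: ALU=1 MUL=0 MEM=1 BR=1, R=3, W=0
[5] MEM needs rd=1 wr=1: WR_PORT; after: ALU=1 MUL=0 MEM=1 BR=1, R=3, W=0
[6] MUL needs rd=2 wr=1: FU; after: ALU=1 MUL=0 MEM=1 BR=1, R=3, W=0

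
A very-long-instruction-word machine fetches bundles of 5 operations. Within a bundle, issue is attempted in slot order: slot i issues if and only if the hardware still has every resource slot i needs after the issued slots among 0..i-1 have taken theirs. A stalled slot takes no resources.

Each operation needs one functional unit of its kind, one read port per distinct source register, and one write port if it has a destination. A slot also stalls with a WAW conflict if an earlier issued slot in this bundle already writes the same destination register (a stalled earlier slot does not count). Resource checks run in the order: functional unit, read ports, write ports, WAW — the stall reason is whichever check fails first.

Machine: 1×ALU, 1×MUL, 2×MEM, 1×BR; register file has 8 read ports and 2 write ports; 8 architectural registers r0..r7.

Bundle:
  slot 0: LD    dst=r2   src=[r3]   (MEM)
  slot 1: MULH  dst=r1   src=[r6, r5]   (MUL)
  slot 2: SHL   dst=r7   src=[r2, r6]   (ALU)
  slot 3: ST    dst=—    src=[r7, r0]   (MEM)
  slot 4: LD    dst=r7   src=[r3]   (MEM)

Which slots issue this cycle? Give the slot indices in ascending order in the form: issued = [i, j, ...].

(0) want 1×MEM +1rd +1wr — yes → AL1|MU1|ME1|BR1|rd7|wr1
(1) want 1×MUL +2rd +1wr — yes → AL1|MU0|ME1|BR1|rd5|wr0
(2) want 1×ALU +2rd +1wr — WR_PORT → AL1|MU0|ME1|BR1|rd5|wr0
(3) want 1×MEM +2rd +0wr — yes → AL1|MU0|ME0|BR1|rd3|wr0
(4) want 1×MEM +1rd +1wr — FU → AL1|MU0|ME0|BR1|rd3|wr0

issued = [0, 1, 3]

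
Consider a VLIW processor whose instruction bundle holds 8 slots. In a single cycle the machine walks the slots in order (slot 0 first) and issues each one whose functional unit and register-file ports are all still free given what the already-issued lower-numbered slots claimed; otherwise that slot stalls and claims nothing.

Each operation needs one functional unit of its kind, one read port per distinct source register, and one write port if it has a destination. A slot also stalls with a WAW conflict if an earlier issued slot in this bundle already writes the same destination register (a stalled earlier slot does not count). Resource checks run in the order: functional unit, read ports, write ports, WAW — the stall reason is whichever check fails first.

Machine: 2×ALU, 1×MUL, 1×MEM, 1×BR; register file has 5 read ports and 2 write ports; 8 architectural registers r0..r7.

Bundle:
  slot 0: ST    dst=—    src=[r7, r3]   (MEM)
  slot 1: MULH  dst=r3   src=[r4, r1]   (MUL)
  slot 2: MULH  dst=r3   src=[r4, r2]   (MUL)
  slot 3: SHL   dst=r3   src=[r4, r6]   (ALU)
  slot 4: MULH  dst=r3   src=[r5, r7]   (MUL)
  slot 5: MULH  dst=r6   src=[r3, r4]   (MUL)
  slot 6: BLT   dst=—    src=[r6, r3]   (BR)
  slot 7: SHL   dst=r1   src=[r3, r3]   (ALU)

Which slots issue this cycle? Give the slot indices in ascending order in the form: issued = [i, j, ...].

issued = [0, 1, 7]

slot 0 (MEM): ISSUE — free A2,Mu1,Ld0,B1 rp3 wp2
slot 1 (MUL): ISSUE — free A2,Mu0,Ld0,B1 rp1 wp1
slot 2 (MUL): stall FU — free A2,Mu0,Ld0,B1 rp1 wp1
slot 3 (ALU): stall RD_PORT — free A2,Mu0,Ld0,B1 rp1 wp1
slot 4 (MUL): stall FU — free A2,Mu0,Ld0,B1 rp1 wp1
slot 5 (MUL): stall FU — free A2,Mu0,Ld0,B1 rp1 wp1
slot 6 (BR): stall RD_PORT — free A2,Mu0,Ld0,B1 rp1 wp1
slot 7 (ALU): ISSUE — free A1,Mu0,Ld0,B1 rp0 wp0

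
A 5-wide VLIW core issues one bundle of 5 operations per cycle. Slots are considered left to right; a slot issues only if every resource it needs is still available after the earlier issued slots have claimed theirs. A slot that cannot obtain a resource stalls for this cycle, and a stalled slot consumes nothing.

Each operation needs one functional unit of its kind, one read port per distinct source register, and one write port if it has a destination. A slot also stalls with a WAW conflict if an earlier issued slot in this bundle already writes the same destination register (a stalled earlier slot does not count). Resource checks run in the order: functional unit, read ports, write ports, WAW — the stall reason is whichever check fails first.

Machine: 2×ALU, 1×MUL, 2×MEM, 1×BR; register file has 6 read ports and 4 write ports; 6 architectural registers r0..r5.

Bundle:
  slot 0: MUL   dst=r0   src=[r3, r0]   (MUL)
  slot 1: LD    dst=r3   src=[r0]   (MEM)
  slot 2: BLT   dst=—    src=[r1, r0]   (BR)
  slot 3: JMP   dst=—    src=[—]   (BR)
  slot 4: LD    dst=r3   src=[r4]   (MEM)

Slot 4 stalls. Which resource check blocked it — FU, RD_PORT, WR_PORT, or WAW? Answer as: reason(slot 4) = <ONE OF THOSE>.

reason(slot 4) = WAW

  0. MUL→r0 ⇒ go  {2A/0Mu/2Ld/1B | 4r 3w}
  1. MEM→r3 ⇒ go  {2A/0Mu/1Ld/1B | 3r 2w}
  2. BR ⇒ go  {2A/0Mu/1Ld/0B | 1r 2w}
  3. BR ⇒ no(FU)  {2A/0Mu/1Ld/0B | 1r 2w}
  4. MEM→r3 ⇒ no(WAW)  {2A/0Mu/1Ld/0B | 1r 2w}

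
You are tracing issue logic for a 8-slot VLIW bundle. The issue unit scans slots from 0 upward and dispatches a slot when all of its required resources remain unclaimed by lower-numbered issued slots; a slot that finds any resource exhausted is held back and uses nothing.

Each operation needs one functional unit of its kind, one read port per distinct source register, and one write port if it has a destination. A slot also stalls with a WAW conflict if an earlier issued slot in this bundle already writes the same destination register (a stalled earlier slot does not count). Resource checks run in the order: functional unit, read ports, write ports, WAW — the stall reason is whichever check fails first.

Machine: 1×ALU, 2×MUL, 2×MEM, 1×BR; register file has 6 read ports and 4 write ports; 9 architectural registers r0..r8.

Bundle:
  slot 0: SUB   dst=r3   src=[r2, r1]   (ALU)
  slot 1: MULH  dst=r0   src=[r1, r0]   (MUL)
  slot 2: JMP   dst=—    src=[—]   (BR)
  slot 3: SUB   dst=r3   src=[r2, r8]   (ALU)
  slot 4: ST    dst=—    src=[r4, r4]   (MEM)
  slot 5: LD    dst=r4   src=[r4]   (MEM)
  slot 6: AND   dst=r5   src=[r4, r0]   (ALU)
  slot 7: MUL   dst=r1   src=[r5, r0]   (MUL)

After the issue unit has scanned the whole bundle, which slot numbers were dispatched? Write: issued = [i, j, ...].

  0. ALU→r3 ⇒ go  {0A/2Mu/2Ld/1B | 4r 3w}
  1. MUL→r0 ⇒ go  {0A/1Mu/2Ld/1B | 2r 2w}
  2. BR ⇒ go  {0A/1Mu/2Ld/0B | 2r 2w}
  3. ALU→r3 ⇒ no(FU)  {0A/1Mu/2Ld/0B | 2r 2w}
  4. MEM ⇒ go  {0A/1Mu/1Ld/0B | 1r 2w}
  5. MEM→r4 ⇒ go  {0A/1Mu/0Ld/0B | 0r 1w}
  6. ALU→r5 ⇒ no(FU)  {0A/1Mu/0Ld/0B | 0r 1w}
  7. MUL→r1 ⇒ no(RD_PORT)  {0A/1Mu/0Ld/0B | 0r 1w}

issued = [0, 1, 2, 4, 5]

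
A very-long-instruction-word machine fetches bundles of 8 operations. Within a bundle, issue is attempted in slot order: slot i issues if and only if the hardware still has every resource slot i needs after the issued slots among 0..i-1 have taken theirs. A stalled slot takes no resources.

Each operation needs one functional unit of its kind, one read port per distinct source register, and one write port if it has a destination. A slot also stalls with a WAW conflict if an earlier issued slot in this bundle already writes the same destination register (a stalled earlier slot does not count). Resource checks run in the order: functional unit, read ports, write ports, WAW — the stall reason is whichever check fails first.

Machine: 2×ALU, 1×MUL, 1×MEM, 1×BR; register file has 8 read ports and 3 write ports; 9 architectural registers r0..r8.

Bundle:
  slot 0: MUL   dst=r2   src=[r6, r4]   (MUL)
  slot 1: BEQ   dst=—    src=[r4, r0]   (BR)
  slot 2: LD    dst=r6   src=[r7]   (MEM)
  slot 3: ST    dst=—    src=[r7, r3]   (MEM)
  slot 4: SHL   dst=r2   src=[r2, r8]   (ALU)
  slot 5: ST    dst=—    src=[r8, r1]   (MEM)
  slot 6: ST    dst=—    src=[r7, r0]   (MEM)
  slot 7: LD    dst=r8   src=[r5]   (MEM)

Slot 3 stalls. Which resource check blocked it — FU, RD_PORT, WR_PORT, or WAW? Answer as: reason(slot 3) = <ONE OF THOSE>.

(0) want 1×MUL +2rd +1wr — yes → AL2|MU0|ME1|BR1|rd6|wr2
(1) want 1×BR +2rd +0wr — yes → AL2|MU0|ME1|BR0|rd4|wr2
(2) want 1×MEM +1rd +1wr — yes → AL2|MU0|ME0|BR0|rd3|wr1
(3) want 1×MEM +2rd +0wr — FU → AL2|MU0|ME0|BR0|rd3|wr1
(4) want 1×ALU +2rd +1wr — WAW → AL2|MU0|ME0|BR0|rd3|wr1
(5) want 1×MEM +2rd +0wr — FU → AL2|MU0|ME0|BR0|rd3|wr1
(6) want 1×MEM +2rd +0wr — FU → AL2|MU0|ME0|BR0|rd3|wr1
(7) want 1×MEM +1rd +1wr — FU → AL2|MU0|ME0|BR0|rd3|wr1

reason(slot 3) = FU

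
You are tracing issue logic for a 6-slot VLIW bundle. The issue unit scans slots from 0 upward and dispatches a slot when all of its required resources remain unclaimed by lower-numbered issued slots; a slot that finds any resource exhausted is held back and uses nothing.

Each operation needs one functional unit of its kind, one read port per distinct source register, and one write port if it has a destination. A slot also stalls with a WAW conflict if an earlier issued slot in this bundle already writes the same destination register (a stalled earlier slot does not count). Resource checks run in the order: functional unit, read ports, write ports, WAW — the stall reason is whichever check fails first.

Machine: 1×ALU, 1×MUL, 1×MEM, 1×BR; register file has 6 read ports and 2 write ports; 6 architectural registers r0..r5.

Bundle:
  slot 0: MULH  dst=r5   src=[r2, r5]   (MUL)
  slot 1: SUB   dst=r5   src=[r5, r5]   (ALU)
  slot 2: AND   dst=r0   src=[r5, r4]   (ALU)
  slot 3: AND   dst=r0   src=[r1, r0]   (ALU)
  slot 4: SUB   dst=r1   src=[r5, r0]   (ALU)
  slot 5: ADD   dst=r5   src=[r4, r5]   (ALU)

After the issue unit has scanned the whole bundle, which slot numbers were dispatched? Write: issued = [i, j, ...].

issued = [0, 2]

slot 0 (MUL): ISSUE — free A1,Mu0,Ld1,B1 rp4 wp1
slot 1 (ALU): stall WAW — free A1,Mu0,Ld1,B1 rp4 wp1
slot 2 (ALU): ISSUE — free A0,Mu0,Ld1,B1 rp2 wp0
slot 3 (ALU): stall FU — free A0,Mu0,Ld1,B1 rp2 wp0
slot 4 (ALU): stall FU — free A0,Mu0,Ld1,B1 rp2 wp0
slot 5 (ALU): stall FU — free A0,Mu0,Ld1,B1 rp2 wp0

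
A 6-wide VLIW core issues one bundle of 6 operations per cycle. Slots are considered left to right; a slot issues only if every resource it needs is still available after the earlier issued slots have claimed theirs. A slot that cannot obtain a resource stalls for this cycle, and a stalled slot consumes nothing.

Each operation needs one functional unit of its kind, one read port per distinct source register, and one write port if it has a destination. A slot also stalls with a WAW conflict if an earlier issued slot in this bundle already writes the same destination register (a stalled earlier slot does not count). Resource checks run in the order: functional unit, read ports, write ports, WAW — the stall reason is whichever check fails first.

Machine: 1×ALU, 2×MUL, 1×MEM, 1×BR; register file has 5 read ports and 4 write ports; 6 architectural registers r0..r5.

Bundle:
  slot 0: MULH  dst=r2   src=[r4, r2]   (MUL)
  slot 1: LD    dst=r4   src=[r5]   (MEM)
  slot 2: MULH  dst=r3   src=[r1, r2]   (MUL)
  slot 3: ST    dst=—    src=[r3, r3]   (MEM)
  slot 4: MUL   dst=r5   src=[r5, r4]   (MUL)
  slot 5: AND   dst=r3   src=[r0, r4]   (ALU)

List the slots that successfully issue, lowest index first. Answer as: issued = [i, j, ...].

[0] MUL needs rd=2 wr=1: ok; after: ALU=1 MUL=1 MEM=1 BR=1, R=3, W=3
[1] MEM needs rd=1 wr=1: ok; after: ALU=1 MUL=1 MEM=0 BR=1, R=2, W=2
[2] MUL needs rd=2 wr=1: ok; after: ALU=1 MUL=0 MEM=0 BR=1, R=0, W=1
[3] MEM needs rd=1 wr=0: FU; after: ALU=1 MUL=0 MEM=0 BR=1, R=0, W=1
[4] MUL needs rd=2 wr=1: FU; after: ALU=1 MUL=0 MEM=0 BR=1, R=0, W=1
[5] ALU needs rd=2 wr=1: RD_PORT; after: ALU=1 MUL=0 MEM=0 BR=1, R=0, W=1

issued = [0, 1, 2]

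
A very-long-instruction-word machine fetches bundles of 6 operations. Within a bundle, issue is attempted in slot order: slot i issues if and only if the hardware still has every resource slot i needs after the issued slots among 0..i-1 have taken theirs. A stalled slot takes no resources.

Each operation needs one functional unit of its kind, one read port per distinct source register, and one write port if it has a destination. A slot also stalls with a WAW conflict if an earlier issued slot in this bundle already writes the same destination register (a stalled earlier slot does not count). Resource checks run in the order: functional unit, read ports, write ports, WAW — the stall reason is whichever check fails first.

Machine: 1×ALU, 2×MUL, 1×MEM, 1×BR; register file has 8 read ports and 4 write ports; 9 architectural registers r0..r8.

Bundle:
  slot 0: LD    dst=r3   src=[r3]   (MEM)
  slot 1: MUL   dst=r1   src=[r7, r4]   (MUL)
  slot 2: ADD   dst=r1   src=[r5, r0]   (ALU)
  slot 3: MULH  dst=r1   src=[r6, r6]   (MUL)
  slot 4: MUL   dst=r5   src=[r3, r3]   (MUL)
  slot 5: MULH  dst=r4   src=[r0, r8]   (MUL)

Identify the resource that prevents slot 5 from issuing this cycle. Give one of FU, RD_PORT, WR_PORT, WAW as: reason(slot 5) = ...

  0. MEM→r3 ⇒ go  {1A/2Mu/0Ld/1B | 7r 3w}
  1. MUL→r1 ⇒ go  {1A/1Mu/0Ld/1B | 5r 2w}
  2. ALU→r1 ⇒ no(WAW)  {1A/1Mu/0Ld/1B | 5r 2w}
  3. MUL→r1 ⇒ no(WAW)  {1A/1Mu/0Ld/1B | 5r 2w}
  4. MUL→r5 ⇒ go  {1A/0Mu/0Ld/1B | 4r 1w}
  5. MUL→r4 ⇒ no(FU)  {1A/0Mu/0Ld/1B | 4r 1w}

reason(slot 5) = FU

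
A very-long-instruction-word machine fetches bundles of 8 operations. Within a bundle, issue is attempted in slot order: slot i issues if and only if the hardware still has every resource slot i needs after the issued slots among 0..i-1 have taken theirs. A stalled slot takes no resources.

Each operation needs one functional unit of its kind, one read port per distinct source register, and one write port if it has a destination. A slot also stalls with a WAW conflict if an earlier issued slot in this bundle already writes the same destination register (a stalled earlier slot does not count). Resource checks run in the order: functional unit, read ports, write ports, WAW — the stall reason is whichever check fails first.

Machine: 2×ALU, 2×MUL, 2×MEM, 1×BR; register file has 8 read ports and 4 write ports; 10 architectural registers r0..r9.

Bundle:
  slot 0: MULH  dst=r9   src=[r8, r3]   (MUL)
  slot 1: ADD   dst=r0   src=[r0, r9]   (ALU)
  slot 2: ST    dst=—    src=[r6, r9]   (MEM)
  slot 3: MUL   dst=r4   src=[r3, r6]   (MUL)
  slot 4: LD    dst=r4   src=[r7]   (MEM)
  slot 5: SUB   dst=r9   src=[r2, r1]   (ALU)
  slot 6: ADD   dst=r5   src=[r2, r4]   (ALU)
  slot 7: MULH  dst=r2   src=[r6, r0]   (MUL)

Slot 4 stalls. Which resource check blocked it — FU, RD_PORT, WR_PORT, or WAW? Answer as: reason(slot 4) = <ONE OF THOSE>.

reason(slot 4) = RD_PORT

  0. MUL→r9 ⇒ go  {2A/1Mu/2Ld/1B | 6r 3w}
  1. ALU→r0 ⇒ go  {1A/1Mu/2Ld/1B | 4r 2w}
  2. MEM ⇒ go  {1A/1Mu/1Ld/1B | 2r 2w}
  3. MUL→r4 ⇒ go  {1A/0Mu/1Ld/1B | 0r 1w}
  4. MEM→r4 ⇒ no(RD_PORT)  {1A/0Mu/1Ld/1B | 0r 1w}
  5. ALU→r9 ⇒ no(RD_PORT)  {1A/0Mu/1Ld/1B | 0r 1w}
  6. ALU→r5 ⇒ no(RD_PORT)  {1A/0Mu/1Ld/1B | 0r 1w}
  7. MUL→r2 ⇒ no(FU)  {1A/0Mu/1Ld/1B | 0r 1w}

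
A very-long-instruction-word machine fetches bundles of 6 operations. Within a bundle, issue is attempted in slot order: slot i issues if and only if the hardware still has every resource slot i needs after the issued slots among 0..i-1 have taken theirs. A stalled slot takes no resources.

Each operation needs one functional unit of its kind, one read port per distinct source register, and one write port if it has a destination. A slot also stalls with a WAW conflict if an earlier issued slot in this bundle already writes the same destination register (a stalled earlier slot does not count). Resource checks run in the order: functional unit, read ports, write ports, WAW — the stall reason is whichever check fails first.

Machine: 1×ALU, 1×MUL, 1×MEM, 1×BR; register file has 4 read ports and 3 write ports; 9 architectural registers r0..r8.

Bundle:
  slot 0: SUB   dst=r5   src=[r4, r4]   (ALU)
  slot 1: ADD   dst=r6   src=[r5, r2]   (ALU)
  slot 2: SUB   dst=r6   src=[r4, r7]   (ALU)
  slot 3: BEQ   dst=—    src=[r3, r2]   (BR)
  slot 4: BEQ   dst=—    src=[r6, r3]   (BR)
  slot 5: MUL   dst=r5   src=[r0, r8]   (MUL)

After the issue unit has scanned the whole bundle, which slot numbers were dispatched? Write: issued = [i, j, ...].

issued = [0, 3]

[0] ALU needs rd=1 wr=1: ok; after: ALU=0 MUL=1 MEM=1 BR=1, R=3, W=2
[1] ALU needs rd=2 wr=1: FU; after: ALU=0 MUL=1 MEM=1 BR=1, R=3, W=2
[2] ALU needs rd=2 wr=1: FU; after: ALU=0 MUL=1 MEM=1 BR=1, R=3, W=2
[3] BR needs rd=2 wr=0: ok; after: ALU=0 MUL=1 MEM=1 BR=0, R=1, W=2
[4] BR needs rd=2 wr=0: FU; after: ALU=0 MUL=1 MEM=1 BR=0, R=1, W=2
[5] MUL needs rd=2 wr=1: RD_PORT; after: ALU=0 MUL=1 MEM=1 BR=0, R=1, W=2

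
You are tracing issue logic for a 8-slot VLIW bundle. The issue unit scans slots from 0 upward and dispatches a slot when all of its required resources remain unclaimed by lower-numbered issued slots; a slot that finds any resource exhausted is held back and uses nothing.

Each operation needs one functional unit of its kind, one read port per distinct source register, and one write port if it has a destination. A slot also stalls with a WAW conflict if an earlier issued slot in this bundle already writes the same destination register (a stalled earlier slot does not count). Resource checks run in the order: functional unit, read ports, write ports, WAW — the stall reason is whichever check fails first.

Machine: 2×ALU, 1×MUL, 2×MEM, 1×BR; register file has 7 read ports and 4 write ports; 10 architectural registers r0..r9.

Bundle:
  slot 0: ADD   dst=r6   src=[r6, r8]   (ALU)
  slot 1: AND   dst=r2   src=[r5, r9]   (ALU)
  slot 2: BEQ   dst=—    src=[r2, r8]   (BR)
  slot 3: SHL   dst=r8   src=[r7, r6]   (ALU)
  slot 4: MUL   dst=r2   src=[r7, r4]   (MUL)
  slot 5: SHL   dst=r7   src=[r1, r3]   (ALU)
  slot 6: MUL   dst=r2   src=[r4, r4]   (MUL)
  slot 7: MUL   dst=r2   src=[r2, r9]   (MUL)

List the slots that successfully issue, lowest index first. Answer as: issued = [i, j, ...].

slot 0 (ALU): ISSUE — free A1,Mu1,Ld2,B1 rp5 wp3
slot 1 (ALU): ISSUE — free A0,Mu1,Ld2,B1 rp3 wp2
slot 2 (BR): ISSUE — free A0,Mu1,Ld2,B0 rp1 wp2
slot 3 (ALU): stall FU — free A0,Mu1,Ld2,B0 rp1 wp2
slot 4 (MUL): stall RD_PORT — free A0,Mu1,Ld2,B0 rp1 wp2
slot 5 (ALU): stall FU — free A0,Mu1,Ld2,B0 rp1 wp2
slot 6 (MUL): stall WAW — free A0,Mu1,Ld2,B0 rp1 wp2
slot 7 (MUL): stall RD_PORT — free A0,Mu1,Ld2,B0 rp1 wp2

issued = [0, 1, 2]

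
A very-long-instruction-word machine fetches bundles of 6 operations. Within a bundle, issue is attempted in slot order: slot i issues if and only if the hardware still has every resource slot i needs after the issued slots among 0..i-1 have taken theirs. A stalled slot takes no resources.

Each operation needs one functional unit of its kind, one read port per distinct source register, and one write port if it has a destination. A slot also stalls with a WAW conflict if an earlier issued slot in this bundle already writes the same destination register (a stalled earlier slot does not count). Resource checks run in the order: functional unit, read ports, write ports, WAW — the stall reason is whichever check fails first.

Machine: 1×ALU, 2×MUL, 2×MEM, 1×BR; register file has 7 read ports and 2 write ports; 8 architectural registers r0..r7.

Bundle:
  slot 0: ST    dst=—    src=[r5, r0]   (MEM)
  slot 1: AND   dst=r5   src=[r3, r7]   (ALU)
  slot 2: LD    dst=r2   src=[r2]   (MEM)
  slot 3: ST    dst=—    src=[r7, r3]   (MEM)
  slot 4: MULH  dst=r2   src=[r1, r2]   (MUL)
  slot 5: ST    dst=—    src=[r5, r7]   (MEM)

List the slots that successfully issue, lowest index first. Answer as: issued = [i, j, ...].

issued = [0, 1, 2]

(0) want 1×MEM +2rd +0wr — yes → AL1|MU2|ME1|BR1|rd5|wr2
(1) want 1×ALU +2rd +1wr — yes → AL0|MU2|ME1|BR1|rd3|wr1
(2) want 1×MEM +1rd +1wr — yes → AL0|MU2|ME0|BR1|rd2|wr0
(3) want 1×MEM +2rd +0wr — FU → AL0|MU2|ME0|BR1|rd2|wr0
(4) want 1×MUL +2rd +1wr — WR_PORT → AL0|MU2|ME0|BR1|rd2|wr0
(5) want 1×MEM +2rd +0wr — FU → AL0|MU2|ME0|BR1|rd2|wr0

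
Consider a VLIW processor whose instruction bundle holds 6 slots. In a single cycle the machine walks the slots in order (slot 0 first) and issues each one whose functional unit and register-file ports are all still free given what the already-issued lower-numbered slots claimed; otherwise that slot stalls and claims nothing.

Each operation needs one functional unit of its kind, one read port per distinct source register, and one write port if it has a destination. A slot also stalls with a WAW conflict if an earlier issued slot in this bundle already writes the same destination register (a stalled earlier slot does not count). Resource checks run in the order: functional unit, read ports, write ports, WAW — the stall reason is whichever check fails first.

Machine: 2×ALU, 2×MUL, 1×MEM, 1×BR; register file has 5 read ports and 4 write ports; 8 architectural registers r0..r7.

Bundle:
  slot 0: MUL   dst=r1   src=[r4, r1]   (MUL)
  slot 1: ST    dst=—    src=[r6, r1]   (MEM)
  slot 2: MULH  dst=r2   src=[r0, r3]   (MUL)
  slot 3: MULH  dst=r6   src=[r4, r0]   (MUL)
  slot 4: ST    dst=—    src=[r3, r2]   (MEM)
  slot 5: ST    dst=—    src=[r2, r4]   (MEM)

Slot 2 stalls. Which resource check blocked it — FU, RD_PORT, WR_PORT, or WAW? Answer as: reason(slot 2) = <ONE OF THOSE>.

reason(slot 2) = RD_PORT

  0. MUL→r1 ⇒ go  {2A/1Mu/1Ld/1B | 3r 3w}
  1. MEM ⇒ go  {2A/1Mu/0Ld/1B | 1r 3w}
  2. MUL→r2 ⇒ no(RD_PORT)  {2A/1Mu/0Ld/1B | 1r 3w}
  3. MUL→r6 ⇒ no(RD_PORT)  {2A/1Mu/0Ld/1B | 1r 3w}
  4. MEM ⇒ no(FU)  {2A/1Mu/0Ld/1B | 1r 3w}
  5. MEM ⇒ no(FU)  {2A/1Mu/0Ld/1B | 1r 3w}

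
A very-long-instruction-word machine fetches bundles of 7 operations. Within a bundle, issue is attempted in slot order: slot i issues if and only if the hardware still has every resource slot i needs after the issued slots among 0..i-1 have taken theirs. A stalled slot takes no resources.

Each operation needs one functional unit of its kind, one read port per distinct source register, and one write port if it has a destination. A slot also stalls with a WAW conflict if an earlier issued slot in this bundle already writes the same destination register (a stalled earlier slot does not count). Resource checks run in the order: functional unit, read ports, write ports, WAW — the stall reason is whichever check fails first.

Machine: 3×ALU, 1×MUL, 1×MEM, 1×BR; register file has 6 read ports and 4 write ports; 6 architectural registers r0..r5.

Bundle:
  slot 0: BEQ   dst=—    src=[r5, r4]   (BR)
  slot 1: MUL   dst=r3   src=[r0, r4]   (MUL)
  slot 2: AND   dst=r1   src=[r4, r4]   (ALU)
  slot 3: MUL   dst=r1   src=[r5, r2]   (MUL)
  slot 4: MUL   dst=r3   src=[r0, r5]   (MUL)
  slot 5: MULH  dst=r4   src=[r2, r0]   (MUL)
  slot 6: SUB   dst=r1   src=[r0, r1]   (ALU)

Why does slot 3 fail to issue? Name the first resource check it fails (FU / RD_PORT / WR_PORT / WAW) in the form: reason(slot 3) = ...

reason(slot 3) = FU

slot 0 (BR): ISSUE — free A3,Mu1,Ld1,B0 rp4 wp4
slot 1 (MUL): ISSUE — free A3,Mu0,Ld1,B0 rp2 wp3
slot 2 (ALU): ISSUE — free A2,Mu0,Ld1,B0 rp1 wp2
slot 3 (MUL): stall FU — free A2,Mu0,Ld1,B0 rp1 wp2
slot 4 (MUL): stall FU — free A2,Mu0,Ld1,B0 rp1 wp2
slot 5 (MUL): stall FU — free A2,Mu0,Ld1,B0 rp1 wp2
slot 6 (ALU): stall RD_PORT — free A2,Mu0,Ld1,B0 rp1 wp2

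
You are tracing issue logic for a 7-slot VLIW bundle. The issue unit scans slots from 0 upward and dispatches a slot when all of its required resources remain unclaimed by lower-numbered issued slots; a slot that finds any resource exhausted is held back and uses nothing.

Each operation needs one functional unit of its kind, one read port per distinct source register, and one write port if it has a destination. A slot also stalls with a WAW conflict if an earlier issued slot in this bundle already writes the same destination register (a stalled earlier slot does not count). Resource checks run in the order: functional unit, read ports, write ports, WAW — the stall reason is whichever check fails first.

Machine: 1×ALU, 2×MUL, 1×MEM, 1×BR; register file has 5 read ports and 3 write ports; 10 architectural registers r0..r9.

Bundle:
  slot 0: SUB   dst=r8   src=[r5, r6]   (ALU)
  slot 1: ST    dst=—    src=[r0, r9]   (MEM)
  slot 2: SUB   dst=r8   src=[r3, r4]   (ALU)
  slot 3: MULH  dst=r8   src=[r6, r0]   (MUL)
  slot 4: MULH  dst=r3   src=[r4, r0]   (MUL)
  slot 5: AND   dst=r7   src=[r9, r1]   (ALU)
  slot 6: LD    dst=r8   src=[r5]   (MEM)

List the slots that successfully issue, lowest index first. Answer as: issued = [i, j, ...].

#0 ALU src=r5,r6 dispatched  <A:0 Mu:2 Ld:1 B:1 rd:3 wr:2>
#1 MEM src=r0,r9 dispatched  <A:0 Mu:2 Ld:0 B:1 rd:1 wr:2>
#2 ALU src=r3,r4 held:FU  <A:0 Mu:2 Ld:0 B:1 rd:1 wr:2>
#3 MUL src=r6,r0 held:RD_PORT  <A:0 Mu:2 Ld:0 B:1 rd:1 wr:2>
#4 MUL src=r4,r0 held:RD_PORT  <A:0 Mu:2 Ld:0 B:1 rd:1 wr:2>
#5 ALU src=r9,r1 held:FU  <A:0 Mu:2 Ld:0 B:1 rd:1 wr:2>
#6 MEM src=r5 held:FU  <A:0 Mu:2 Ld:0 B:1 rd:1 wr:2>

issued = [0, 1]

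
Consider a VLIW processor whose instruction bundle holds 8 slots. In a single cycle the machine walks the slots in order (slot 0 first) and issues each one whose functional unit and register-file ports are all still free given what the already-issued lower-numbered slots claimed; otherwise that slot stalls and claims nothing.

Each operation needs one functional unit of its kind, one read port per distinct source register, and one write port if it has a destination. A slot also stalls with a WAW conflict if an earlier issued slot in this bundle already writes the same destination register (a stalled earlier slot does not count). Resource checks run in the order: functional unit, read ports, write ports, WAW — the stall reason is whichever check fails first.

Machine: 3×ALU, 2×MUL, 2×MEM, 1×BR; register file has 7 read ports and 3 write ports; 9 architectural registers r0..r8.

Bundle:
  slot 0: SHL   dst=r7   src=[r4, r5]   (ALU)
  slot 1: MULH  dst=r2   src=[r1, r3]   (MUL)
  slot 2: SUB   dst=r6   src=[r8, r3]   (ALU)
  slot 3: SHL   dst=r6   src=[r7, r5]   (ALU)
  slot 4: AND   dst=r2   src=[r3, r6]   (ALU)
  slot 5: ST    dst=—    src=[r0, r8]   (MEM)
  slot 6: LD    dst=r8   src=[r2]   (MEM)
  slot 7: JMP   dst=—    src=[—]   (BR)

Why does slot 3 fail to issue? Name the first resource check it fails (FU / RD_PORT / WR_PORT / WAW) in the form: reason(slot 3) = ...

(0) want 1×ALU +2rd +1wr — yes → AL2|MU2|ME2|BR1|rd5|wr2
(1) want 1×MUL +2rd +1wr — yes → AL2|MU1|ME2|BR1|rd3|wr1
(2) want 1×ALU +2rd +1wr — yes → AL1|MU1|ME2|BR1|rd1|wr0
(3) want 1×ALU +2rd +1wr — RD_PORT → AL1|MU1|ME2|BR1|rd1|wr0
(4) want 1×ALU +2rd +1wr — RD_PORT → AL1|MU1|ME2|BR1|rd1|wr0
(5) want 1×MEM +2rd +0wr — RD_PORT → AL1|MU1|ME2|BR1|rd1|wr0
(6) want 1×MEM +1rd +1wr — WR_PORT → AL1|MU1|ME2|BR1|rd1|wr0
(7) want 1×BR +0rd +0wr — yes → AL1|MU1|ME2|BR0|rd1|wr0

reason(slot 3) = RD_PORT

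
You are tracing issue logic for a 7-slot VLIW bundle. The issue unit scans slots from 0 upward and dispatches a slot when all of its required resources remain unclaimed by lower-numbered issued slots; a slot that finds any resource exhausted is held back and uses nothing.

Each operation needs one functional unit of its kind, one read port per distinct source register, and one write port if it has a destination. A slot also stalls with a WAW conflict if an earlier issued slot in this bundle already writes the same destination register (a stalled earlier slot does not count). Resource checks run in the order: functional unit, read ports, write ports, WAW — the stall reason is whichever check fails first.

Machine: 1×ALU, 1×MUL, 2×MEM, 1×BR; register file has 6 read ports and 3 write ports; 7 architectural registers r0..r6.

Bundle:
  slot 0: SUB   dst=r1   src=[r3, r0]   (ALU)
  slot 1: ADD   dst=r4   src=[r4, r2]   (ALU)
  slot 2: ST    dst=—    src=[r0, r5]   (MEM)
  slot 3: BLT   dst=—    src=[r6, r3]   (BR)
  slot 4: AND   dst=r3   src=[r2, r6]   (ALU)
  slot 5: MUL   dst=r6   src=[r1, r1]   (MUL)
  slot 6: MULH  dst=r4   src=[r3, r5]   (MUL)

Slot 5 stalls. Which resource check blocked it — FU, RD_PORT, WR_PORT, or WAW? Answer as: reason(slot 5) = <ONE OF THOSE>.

reason(slot 5) = RD_PORT

[0] ALU needs rd=2 wr=1: ok; after: ALU=0 MUL=1 MEM=2 BR=1, R=4, W=2
[1] ALU needs rd=2 wr=1: FU; after: ALU=0 MUL=1 MEM=2 BR=1, R=4, W=2
[2] MEM needs rd=2 wr=0: ok; after: ALU=0 MUL=1 MEM=1 BR=1, R=2, W=2
[3] BR needs rd=2 wr=0: ok; after: ALU=0 MUL=1 MEM=1 BR=0, R=0, W=2
[4] ALU needs rd=2 wr=1: FU; after: ALU=0 MUL=1 MEM=1 BR=0, R=0, W=2
[5] MUL needs rd=1 wr=1: RD_PORT; after: ALU=0 MUL=1 MEM=1 BR=0, R=0, W=2
[6] MUL needs rd=2 wr=1: RD_PORT; after: ALU=0 MUL=1 MEM=1 BR=0, R=0, W=2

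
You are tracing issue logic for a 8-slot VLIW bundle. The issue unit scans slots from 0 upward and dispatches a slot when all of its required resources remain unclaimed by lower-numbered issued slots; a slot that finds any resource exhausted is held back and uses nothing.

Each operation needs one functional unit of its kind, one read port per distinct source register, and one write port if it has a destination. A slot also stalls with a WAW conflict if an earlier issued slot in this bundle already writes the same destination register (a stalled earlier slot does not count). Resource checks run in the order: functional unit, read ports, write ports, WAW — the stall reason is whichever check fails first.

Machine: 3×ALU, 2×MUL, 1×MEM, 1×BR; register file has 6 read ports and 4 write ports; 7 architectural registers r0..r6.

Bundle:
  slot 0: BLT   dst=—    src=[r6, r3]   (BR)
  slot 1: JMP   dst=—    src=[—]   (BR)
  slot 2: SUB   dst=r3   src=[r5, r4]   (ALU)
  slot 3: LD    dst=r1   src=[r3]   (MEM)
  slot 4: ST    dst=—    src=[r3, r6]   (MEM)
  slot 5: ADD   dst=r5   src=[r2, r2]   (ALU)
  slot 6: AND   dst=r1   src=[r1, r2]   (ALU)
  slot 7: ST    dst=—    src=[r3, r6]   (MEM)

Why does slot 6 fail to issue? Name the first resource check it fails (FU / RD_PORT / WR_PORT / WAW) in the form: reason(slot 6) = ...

#0 BR src=r6,r3 dispatched  <A:3 Mu:2 Ld:1 B:0 rd:4 wr:4>
#1 BR src=- held:FU  <A:3 Mu:2 Ld:1 B:0 rd:4 wr:4>
#2 ALU src=r5,r4 dispatched  <A:2 Mu:2 Ld:1 B:0 rd:2 wr:3>
#3 MEM src=r3 dispatched  <A:2 Mu:2 Ld:0 B:0 rd:1 wr:2>
#4 MEM src=r3,r6 held:FU  <A:2 Mu:2 Ld:0 B:0 rd:1 wr:2>
#5 ALU src=r2,r2 dispatched  <A:1 Mu:2 Ld:0 B:0 rd:0 wr:1>
#6 ALU src=r1,r2 held:RD_PORT  <A:1 Mu:2 Ld:0 B:0 rd:0 wr:1>
#7 MEM src=r3,r6 held:FU  <A:1 Mu:2 Ld:0 B:0 rd:0 wr:1>

reason(slot 6) = RD_PORT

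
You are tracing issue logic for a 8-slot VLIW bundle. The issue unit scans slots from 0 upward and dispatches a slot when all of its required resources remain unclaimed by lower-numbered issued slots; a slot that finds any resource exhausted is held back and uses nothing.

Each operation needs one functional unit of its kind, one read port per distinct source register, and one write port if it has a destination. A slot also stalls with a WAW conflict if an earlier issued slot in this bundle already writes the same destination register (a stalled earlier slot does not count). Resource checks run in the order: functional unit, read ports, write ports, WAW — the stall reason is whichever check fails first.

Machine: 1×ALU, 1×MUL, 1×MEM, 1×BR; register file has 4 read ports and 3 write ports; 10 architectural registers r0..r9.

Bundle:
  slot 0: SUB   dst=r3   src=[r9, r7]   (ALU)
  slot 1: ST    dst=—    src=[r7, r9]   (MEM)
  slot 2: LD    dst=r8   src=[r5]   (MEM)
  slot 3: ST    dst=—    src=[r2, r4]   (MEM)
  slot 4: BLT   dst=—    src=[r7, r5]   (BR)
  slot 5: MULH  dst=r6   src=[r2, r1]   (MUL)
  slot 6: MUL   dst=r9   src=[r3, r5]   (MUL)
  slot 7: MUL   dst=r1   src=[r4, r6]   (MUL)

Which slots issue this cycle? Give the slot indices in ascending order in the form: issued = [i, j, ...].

issued = [0, 1]

[0] ALU needs rd=2 wr=1: ok; after: ALU=0 MUL=1 MEM=1 BR=1, R=2, W=2
[1] MEM needs rd=2 wr=0: ok; after: ALU=0 MUL=1 MEM=0 BR=1, R=0, W=2
[2] MEM needs rd=1 wr=1: FU; after: ALU=0 MUL=1 MEM=0 BR=1, R=0, W=2
[3] MEM needs rd=2 wr=0: FU; after: ALU=0 MUL=1 MEM=0 BR=1, R=0, W=2
[4] BR needs rd=2 wr=0: RD_PORT; after: ALU=0 MUL=1 MEM=0 BR=1, R=0, W=2
[5] MUL needs rd=2 wr=1: RD_PORT; after: ALU=0 MUL=1 MEM=0 BR=1, R=0, W=2
[6] MUL needs rd=2 wr=1: RD_PORT; after: ALU=0 MUL=1 MEM=0 BR=1, R=0, W=2
[7] MUL needs rd=2 wr=1: RD_PORT; after: ALU=0 MUL=1 MEM=0 BR=1, R=0, W=2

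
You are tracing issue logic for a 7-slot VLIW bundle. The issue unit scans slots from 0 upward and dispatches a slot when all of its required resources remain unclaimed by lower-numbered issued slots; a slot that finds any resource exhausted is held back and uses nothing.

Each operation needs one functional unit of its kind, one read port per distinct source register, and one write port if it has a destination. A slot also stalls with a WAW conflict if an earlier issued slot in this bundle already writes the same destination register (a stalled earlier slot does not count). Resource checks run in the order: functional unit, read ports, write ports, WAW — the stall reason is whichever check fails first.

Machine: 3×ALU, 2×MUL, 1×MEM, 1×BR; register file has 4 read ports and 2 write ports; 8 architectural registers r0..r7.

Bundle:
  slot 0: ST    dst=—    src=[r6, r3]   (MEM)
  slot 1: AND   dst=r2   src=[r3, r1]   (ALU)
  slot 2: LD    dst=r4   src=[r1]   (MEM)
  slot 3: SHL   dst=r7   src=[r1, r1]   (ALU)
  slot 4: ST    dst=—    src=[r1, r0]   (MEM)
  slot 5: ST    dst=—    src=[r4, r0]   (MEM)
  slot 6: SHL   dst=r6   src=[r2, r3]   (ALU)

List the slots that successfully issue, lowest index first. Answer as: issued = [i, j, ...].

issued = [0, 1]

  0. MEM ⇒ go  {3A/2Mu/0Ld/1B | 2r 2w}
  1. ALU→r2 ⇒ go  {2A/2Mu/0Ld/1B | 0r 1w}
  2. MEM→r4 ⇒ no(FU)  {2A/2Mu/0Ld/1B | 0r 1w}
  3. ALU→r7 ⇒ no(RD_PORT)  {2A/2Mu/0Ld/1B | 0r 1w}
  4. MEM ⇒ no(FU)  {2A/2Mu/0Ld/1B | 0r 1w}
  5. MEM ⇒ no(FU)  {2A/2Mu/0Ld/1B | 0r 1w}
  6. ALU→r6 ⇒ no(RD_PORT)  {2A/2Mu/0Ld/1B | 0r 1w}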